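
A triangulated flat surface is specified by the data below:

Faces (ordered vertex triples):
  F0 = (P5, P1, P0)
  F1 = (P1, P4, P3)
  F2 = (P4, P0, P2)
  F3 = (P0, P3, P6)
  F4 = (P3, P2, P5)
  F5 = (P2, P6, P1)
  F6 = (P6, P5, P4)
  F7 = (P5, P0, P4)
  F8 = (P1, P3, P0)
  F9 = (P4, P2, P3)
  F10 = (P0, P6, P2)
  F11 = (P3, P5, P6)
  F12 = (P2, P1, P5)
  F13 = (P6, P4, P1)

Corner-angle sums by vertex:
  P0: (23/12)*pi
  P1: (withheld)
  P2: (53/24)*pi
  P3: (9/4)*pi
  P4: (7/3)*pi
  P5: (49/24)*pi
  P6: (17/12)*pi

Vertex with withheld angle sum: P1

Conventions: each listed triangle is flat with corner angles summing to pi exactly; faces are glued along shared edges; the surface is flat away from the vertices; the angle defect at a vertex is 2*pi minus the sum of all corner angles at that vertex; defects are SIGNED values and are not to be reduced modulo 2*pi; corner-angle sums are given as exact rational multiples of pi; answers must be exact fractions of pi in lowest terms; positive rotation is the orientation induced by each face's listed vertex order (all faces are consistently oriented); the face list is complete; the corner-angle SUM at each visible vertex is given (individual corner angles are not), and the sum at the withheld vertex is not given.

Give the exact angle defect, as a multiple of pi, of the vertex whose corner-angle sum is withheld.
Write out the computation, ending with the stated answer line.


V = 7, E = 21, F = 14; chi = V - E + F = 0
Gauss-Bonnet: total defect = 2*pi*chi = 0; visible defects sum to -pi/6

Answer: defect(P1) = pi/6


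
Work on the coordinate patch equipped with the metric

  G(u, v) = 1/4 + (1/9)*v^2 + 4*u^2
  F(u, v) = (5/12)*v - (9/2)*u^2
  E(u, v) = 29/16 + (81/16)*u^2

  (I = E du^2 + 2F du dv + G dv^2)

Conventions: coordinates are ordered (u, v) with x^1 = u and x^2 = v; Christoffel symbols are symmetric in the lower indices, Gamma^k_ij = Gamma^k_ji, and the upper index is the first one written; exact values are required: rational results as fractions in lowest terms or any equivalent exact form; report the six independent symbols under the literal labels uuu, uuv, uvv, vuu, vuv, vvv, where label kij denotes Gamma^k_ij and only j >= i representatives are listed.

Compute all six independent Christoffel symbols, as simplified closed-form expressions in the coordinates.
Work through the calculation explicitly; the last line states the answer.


E = 29/16 + (81/16)*u^2; F = (5/12)*v - (9/2)*u^2; G = 1/4 + (1/9)*v^2 + 4*u^2
Gamma^k_ij = (1/2) g^{kl} (d_i g_jl + d_j g_il - d_l g_ij), with g^inv = (1/(EG-F^2)) [[G, -F], [-F, E]]
first partials: E_u = (81/8)*u, E_v = 0, F_u = -9*u, F_v = 5/12, G_u = 8*u, G_v = (2/9)*v
D = EG - F^2 = 29/64 + (1/36)*v^2 + (545/64)*u^2 + (15/4)*u^2*v + (9/16)*u^2*v^2
expanded: Gamma^u_uu = (G E_u - 2F F_u + F E_v)/(2D), Gamma^u_uv = (G E_v - F G_u)/(2D), Gamma^u_vv = (2G F_v - G G_u - F G_v)/(2D), Gamma^v_uu = (2E F_u - E E_v - F E_u)/(2D), Gamma^v_uv = (E G_u - F E_v)/(2D), Gamma^v_vv = (E G_v - 2F F_v + F G_u)/(2D); substitute and cancel common factors

Answer: Gamma_uuu = (-11664*u^3 + 324*u*v^2 + 2160*u*v + 729*u)/(324*u^2*v^2 + 2160*u^2*v + 4905*u^2 + 16*v^2 + 261), Gamma_uuv = (10368*u^3 - 960*u*v)/(324*u^2*v^2 + 2160*u^2*v + 4905*u^2 + 16*v^2 + 261), Gamma_uvv = (-9216*u^3 + 288*u^2*v + 960*u^2 - 256*u*v^2 - 576*u + 60)/(324*u^2*v^2 + 2160*u^2*v + 4905*u^2 + 16*v^2 + 261), Gamma_vuu = (-13122*u^3 - 1215*u*v - 9396*u)/(324*u^2*v^2 + 2160*u^2*v + 4905*u^2 + 16*v^2 + 261), Gamma_vuv = (11664*u^3 + 4176*u)/(324*u^2*v^2 + 2160*u^2*v + 4905*u^2 + 16*v^2 + 261), Gamma_vvv = (-10368*u^3 + 324*u^2*v + 1080*u^2 + 960*u*v + 16*v)/(324*u^2*v^2 + 2160*u^2*v + 4905*u^2 + 16*v^2 + 261)


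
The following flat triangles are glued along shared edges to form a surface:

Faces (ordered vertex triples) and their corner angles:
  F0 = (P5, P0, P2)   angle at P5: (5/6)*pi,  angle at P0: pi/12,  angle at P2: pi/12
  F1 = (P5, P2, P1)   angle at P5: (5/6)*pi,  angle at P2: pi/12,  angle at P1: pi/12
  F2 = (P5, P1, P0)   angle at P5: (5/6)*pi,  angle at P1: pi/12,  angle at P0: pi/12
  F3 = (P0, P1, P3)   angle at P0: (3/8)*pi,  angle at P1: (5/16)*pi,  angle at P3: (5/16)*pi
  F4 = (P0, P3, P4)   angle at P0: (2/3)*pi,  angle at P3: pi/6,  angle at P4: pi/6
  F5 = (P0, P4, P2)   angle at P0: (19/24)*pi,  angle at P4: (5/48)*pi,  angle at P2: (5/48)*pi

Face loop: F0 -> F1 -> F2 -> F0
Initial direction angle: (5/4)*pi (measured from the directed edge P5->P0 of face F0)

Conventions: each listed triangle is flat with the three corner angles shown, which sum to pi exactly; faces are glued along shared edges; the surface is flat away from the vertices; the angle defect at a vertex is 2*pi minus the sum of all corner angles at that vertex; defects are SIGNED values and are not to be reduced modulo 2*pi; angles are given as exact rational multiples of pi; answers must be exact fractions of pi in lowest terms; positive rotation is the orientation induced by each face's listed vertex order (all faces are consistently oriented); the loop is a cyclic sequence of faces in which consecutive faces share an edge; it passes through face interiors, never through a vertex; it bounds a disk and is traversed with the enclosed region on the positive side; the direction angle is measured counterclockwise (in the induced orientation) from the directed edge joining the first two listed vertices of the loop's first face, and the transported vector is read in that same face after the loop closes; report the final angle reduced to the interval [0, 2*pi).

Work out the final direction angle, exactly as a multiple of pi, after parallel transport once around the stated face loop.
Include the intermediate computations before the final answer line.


enclosed vertex P5: corner angles sum to (5/2)*pi, defect = 2*pi - (5/2)*pi = -pi/2
final direction = starting direction + enclosed defect total, reduced mod 2*pi (induced orientation)
final angle = (5/4)*pi - pi/2 = (3/4)*pi (mod 2*pi)

Answer: final direction angle = (3/4)*pi


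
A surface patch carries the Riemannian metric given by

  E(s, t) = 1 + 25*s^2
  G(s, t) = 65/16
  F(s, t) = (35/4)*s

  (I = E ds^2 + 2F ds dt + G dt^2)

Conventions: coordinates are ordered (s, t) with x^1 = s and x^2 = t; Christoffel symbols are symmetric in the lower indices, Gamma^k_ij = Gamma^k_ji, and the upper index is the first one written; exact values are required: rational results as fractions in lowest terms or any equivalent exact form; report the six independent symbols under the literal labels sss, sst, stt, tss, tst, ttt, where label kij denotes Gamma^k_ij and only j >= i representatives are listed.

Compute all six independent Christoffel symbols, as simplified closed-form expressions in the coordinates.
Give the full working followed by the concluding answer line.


E = 1 + 25*s^2; F = (35/4)*s; G = 65/16
Gamma^k_ij = (1/2) g^{kl} (d_i g_jl + d_j g_il - d_l g_ij), with g^inv = (1/(EG-F^2)) [[G, -F], [-F, E]]
first partials: E_s = 50*s, E_t = 0, F_s = 35/4, F_t = 0, G_s = 0, G_t = 0
D = EG - F^2 = 65/16 + 25*s^2
expanded: Gamma^s_ss = (G E_s - 2F F_s + F E_t)/(2D), Gamma^s_st = (G E_t - F G_s)/(2D), Gamma^s_tt = (2G F_t - G G_s - F G_t)/(2D), Gamma^t_ss = (2E F_s - E E_t - F E_s)/(2D), Gamma^t_st = (E G_s - F E_t)/(2D), Gamma^t_tt = (E G_t - 2F F_t + F G_s)/(2D); substitute and cancel common factors

Answer: Gamma_sss = 80*s/(80*s^2 + 13), Gamma_sst = 0, Gamma_stt = 0, Gamma_tss = 28/(80*s^2 + 13), Gamma_tst = 0, Gamma_ttt = 0


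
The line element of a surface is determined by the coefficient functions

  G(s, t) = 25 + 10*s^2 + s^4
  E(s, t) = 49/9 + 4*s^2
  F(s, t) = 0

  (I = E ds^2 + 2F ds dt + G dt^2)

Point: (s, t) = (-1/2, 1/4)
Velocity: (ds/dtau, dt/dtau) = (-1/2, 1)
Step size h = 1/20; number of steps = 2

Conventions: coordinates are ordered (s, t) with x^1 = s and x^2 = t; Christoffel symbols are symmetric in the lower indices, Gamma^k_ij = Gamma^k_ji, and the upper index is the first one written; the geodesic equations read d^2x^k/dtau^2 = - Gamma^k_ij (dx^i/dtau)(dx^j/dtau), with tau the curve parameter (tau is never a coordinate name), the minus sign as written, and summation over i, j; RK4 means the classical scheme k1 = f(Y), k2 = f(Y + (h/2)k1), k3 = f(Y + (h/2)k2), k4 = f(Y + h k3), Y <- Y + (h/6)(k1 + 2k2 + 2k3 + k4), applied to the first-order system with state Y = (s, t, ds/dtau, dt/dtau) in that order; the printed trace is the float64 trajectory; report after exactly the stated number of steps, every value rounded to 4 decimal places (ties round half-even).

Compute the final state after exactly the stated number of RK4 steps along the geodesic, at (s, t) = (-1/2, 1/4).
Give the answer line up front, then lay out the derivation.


Answer: s = -0.5537, t = 0.3490, ds/dtau = -0.5737, dt/dtau = 0.9788

f(Y) = (ds/dtau, dt/dtau, -Gamma^s_ij Y'^i Y'^j, -Gamma^t_ij Y'^i Y'^j) with the Gammas evaluated at the stage position; h = 0.050000; intermediate values shown to 6 dp
step 0: s = -0.5000, t = 0.2500, ds/dtau = -0.5000, dt/dtau = 1.0000
step 1:
  k1: at (s, t) = (-0.500000, 0.250000), (ds/dtau, dt/dtau) = (-0.500000, 1.000000); Gamma_sss = -0.310345, Gamma_sst = 0.000000, Gamma_stt = 0.814655, Gamma_tss = 0.000000, Gamma_tst = -0.190476, Gamma_ttt = 0.000000; k1 = (-0.500000, 1.000000, -0.737069, -0.190476)
  k2: at (s, t) = (-0.512500, 0.275000), (ds/dtau, dt/dtau) = (-0.518427, 0.995238); Gamma_sss = -0.315624, Gamma_sst = 0.000000, Gamma_stt = 0.830510, Gamma_tss = 0.000000, Gamma_tst = -0.194769, Gamma_ttt = 0.000000; k2 = (-0.518427, 0.995238, -0.737791, -0.200985)
  k3: at (s, t) = (-0.512961, 0.274881), (ds/dtau, dt/dtau) = (-0.518445, 0.994975); Gamma_sss = -0.315816, Gamma_sst = 0.000000, Gamma_stt = 0.831090, Gamma_tss = 0.000000, Gamma_tst = -0.194926, Gamma_ttt = 0.000000; k3 = (-0.518445, 0.994975, -0.737872, -0.201101)
  k4: at (s, t) = (-0.525922, 0.299749), (ds/dtau, dt/dtau) = (-0.536894, 0.989945); Gamma_sss = -0.321134, Gamma_sst = 0.000000, Gamma_stt = 0.847246, Gamma_tss = 0.000000, Gamma_tst = -0.199342, Gamma_ttt = 0.000000; k4 = (-0.536894, 0.989945, -0.737725, -0.211898)
  Y <- Y + (h/6)(k1 + 2k2 + 2k3 + k4): s = -0.5259, t = 0.2998, ds/dtau = -0.5369, dt/dtau = 0.9899
step 2:
  k1: at (s, t) = (-0.525922, 0.299753), (ds/dtau, dt/dtau) = (-0.536884, 0.989945); Gamma_sss = -0.321134, Gamma_sst = 0.000000, Gamma_stt = 0.847246, Gamma_tss = 0.000000, Gamma_tst = -0.199341, Gamma_ttt = 0.000000; k1 = (-0.536884, 0.989945, -0.737729, -0.211894)
  k2: at (s, t) = (-0.539344, 0.324502), (ds/dtau, dt/dtau) = (-0.555328, 0.984648); Gamma_sss = -0.326479, Gamma_sst = 0.000000, Gamma_stt = 0.863682, Gamma_tss = 0.000000, Gamma_tst = -0.203876, Gamma_ttt = 0.000000; k2 = (-0.555328, 0.984648, -0.736685, -0.222960)
  k3: at (s, t) = (-0.539805, 0.324369), (ds/dtau, dt/dtau) = (-0.555301, 0.984371); Gamma_sss = -0.326660, Gamma_sst = 0.000000, Gamma_stt = 0.864242, Gamma_tss = 0.000000, Gamma_tst = -0.204032, Gamma_ttt = 0.000000; k3 = (-0.555301, 0.984371, -0.736710, -0.223057)
  k4: at (s, t) = (-0.553687, 0.348972), (ds/dtau, dt/dtau) = (-0.573720, 0.978793); Gamma_sss = -0.332010, Gamma_sst = 0.000000, Gamma_stt = 0.880918, Gamma_tss = 0.000000, Gamma_tst = -0.208680, Gamma_ttt = 0.000000; k4 = (-0.573720, 0.978793, -0.734667, -0.234369)
  Y <- Y + (h/6)(k1 + 2k2 + 2k3 + k4): s = -0.5537, t = 0.3490, ds/dtau = -0.5737, dt/dtau = 0.9788


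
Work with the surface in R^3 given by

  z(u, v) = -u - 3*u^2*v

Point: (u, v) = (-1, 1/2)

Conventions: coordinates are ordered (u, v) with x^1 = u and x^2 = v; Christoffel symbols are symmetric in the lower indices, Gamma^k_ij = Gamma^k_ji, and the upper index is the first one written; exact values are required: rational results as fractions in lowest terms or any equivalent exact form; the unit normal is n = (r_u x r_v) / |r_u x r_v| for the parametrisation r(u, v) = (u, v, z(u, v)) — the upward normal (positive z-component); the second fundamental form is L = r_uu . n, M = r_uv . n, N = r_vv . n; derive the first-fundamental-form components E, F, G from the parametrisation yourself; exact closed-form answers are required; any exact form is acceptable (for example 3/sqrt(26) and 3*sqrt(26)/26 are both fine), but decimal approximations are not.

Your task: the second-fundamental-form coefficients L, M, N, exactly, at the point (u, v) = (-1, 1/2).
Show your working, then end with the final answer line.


z_u = 2, z_v = -3, z_uu = -3, z_uv = 6, z_vv = 0
E = 5, F = -6, G = 10; answer radicand W^2 = 14
unnormalised second-form numerators: l = -3, m = 6, n = 0; L = l/sqrt(14), and similarly M = m/sqrt(W^2), N = n/sqrt(W^2)

Answer: L = -3*sqrt(14)/14, M = 3*sqrt(14)/7, N = 0


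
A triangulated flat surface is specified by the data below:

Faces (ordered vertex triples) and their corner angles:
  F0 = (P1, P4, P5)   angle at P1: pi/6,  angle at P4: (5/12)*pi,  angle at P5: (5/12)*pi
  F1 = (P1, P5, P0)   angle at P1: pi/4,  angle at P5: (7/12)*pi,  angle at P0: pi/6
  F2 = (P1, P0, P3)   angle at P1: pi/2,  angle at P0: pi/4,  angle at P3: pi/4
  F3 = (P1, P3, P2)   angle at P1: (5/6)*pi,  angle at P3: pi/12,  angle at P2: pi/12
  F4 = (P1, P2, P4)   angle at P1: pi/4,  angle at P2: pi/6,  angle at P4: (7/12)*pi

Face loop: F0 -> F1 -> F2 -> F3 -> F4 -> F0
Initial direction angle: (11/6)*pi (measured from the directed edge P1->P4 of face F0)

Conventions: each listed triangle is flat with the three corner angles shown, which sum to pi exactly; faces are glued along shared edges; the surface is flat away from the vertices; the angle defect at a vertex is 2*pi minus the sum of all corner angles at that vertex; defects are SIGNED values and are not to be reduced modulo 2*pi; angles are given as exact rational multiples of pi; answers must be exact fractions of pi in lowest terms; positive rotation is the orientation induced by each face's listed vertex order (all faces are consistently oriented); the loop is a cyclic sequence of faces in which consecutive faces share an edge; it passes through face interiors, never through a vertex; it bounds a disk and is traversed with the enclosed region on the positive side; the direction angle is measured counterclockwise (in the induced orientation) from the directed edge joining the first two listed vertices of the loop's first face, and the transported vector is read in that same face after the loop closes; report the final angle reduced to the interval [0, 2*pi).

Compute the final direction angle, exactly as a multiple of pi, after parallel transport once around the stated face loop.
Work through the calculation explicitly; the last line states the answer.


enclosed vertex P1: corner angles sum to 2*pi, defect = 2*pi - 2*pi = 0
adding the enclosed defects to the starting angle (mod 2*pi, induced orientation) gives the holonomy
final angle = (11/6)*pi + 0 = (11/6)*pi (mod 2*pi)

Answer: final direction angle = (11/6)*pi


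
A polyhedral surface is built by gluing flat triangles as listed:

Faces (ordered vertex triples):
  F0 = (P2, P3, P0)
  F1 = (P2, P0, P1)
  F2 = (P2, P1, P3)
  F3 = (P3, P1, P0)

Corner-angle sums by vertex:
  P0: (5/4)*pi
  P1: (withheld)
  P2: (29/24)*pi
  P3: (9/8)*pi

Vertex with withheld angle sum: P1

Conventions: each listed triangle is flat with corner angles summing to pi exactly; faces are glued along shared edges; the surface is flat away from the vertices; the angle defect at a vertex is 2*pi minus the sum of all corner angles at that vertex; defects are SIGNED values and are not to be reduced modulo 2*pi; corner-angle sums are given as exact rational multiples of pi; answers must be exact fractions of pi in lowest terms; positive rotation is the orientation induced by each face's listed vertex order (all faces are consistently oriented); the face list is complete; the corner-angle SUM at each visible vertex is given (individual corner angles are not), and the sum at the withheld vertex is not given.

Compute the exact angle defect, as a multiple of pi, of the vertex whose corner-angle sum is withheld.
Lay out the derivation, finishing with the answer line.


V = 4, E = 6, F = 4; chi = V - E + F = 2
Gauss-Bonnet: total defect = 2*pi*chi = 4*pi; visible defects sum to (29/12)*pi

Answer: defect(P1) = (19/12)*pi


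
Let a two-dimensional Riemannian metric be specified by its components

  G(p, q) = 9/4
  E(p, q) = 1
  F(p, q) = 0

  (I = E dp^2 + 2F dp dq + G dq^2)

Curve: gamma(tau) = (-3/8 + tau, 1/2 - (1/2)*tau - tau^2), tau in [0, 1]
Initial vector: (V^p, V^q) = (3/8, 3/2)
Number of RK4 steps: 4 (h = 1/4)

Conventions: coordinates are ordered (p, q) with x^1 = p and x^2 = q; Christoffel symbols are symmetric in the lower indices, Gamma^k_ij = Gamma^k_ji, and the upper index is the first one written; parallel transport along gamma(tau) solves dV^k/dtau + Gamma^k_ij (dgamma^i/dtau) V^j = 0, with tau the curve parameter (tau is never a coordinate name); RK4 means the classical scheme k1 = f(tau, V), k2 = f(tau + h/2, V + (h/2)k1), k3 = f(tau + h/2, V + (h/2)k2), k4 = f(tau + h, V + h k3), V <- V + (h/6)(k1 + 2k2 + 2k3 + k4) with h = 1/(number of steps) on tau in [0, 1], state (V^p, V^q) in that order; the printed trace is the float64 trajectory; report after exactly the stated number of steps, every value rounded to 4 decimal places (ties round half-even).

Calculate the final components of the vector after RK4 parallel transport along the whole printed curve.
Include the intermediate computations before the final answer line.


gamma'(tau) = (1, -1/2 - 2*tau); f(tau, V)^k = -Gamma^k_ij(gamma(tau)) gamma'^i(tau) V^j; h = 1/4; intermediate values shown to 6 dp
curve data and Christoffel symbols at the stage parameters:
  tau = 0.000000: gamma = (-0.375000, 0.500000), gamma' = (1.000000, -0.500000); Gamma_ppp = 0.000000, Gamma_ppq = 0.000000, Gamma_pqq = 0.000000, Gamma_qpp = 0.000000, Gamma_qpq = 0.000000, Gamma_qqq = 0.000000
  tau = 0.125000: gamma = (-0.250000, 0.421875), gamma' = (1.000000, -0.750000); Gamma_ppp = 0.000000, Gamma_ppq = 0.000000, Gamma_pqq = 0.000000, Gamma_qpp = 0.000000, Gamma_qpq = 0.000000, Gamma_qqq = 0.000000
  tau = 0.250000: gamma = (-0.125000, 0.312500), gamma' = (1.000000, -1.000000); Gamma_ppp = 0.000000, Gamma_ppq = 0.000000, Gamma_pqq = 0.000000, Gamma_qpp = 0.000000, Gamma_qpq = 0.000000, Gamma_qqq = 0.000000
  tau = 0.375000: gamma = (0.000000, 0.171875), gamma' = (1.000000, -1.250000); Gamma_ppp = 0.000000, Gamma_ppq = 0.000000, Gamma_pqq = 0.000000, Gamma_qpp = 0.000000, Gamma_qpq = 0.000000, Gamma_qqq = 0.000000
  tau = 0.500000: gamma = (0.125000, 0.000000), gamma' = (1.000000, -1.500000); Gamma_ppp = 0.000000, Gamma_ppq = 0.000000, Gamma_pqq = 0.000000, Gamma_qpp = 0.000000, Gamma_qpq = 0.000000, Gamma_qqq = 0.000000
  tau = 0.625000: gamma = (0.250000, -0.203125), gamma' = (1.000000, -1.750000); Gamma_ppp = 0.000000, Gamma_ppq = 0.000000, Gamma_pqq = 0.000000, Gamma_qpp = 0.000000, Gamma_qpq = 0.000000, Gamma_qqq = 0.000000
  tau = 0.750000: gamma = (0.375000, -0.437500), gamma' = (1.000000, -2.000000); Gamma_ppp = 0.000000, Gamma_ppq = 0.000000, Gamma_pqq = 0.000000, Gamma_qpp = 0.000000, Gamma_qpq = 0.000000, Gamma_qqq = 0.000000
  tau = 0.875000: gamma = (0.500000, -0.703125), gamma' = (1.000000, -2.250000); Gamma_ppp = 0.000000, Gamma_ppq = 0.000000, Gamma_pqq = 0.000000, Gamma_qpp = 0.000000, Gamma_qpq = 0.000000, Gamma_qqq = 0.000000
  tau = 1.000000: gamma = (0.625000, -1.000000), gamma' = (1.000000, -2.500000); Gamma_ppp = 0.000000, Gamma_ppq = 0.000000, Gamma_pqq = 0.000000, Gamma_qpp = 0.000000, Gamma_qpq = 0.000000, Gamma_qqq = 0.000000
step 0: V^p = 0.3750, V^q = 1.5000
step 1: k1 = (0.000000, 0.000000), k2 = (0.000000, 0.000000), k3 = (0.000000, 0.000000), k4 = (0.000000, 0.000000); V <- V + (h/6)(k1 + 2k2 + 2k3 + k4): V^p = 0.3750, V^q = 1.5000
step 2: k1 = (0.000000, 0.000000), k2 = (0.000000, 0.000000), k3 = (0.000000, 0.000000), k4 = (0.000000, 0.000000); V <- V + (h/6)(k1 + 2k2 + 2k3 + k4): V^p = 0.3750, V^q = 1.5000
step 3: k1 = (0.000000, 0.000000), k2 = (0.000000, 0.000000), k3 = (0.000000, 0.000000), k4 = (0.000000, 0.000000); V <- V + (h/6)(k1 + 2k2 + 2k3 + k4): V^p = 0.3750, V^q = 1.5000
step 4: k1 = (0.000000, 0.000000), k2 = (0.000000, 0.000000), k3 = (0.000000, 0.000000), k4 = (0.000000, 0.000000); V <- V + (h/6)(k1 + 2k2 + 2k3 + k4): V^p = 0.3750, V^q = 1.5000

Answer: V^p = 0.3750, V^q = 1.5000


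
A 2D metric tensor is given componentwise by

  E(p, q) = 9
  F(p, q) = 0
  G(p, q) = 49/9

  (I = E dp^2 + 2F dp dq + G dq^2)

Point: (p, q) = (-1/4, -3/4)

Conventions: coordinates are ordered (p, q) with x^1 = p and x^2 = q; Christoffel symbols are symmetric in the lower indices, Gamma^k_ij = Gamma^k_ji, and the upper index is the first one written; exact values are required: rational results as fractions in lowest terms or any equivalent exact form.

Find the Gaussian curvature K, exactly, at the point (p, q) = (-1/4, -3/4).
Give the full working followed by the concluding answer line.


E = 9, F = 0, G = 49/9, EG - F^2 = 49 at the point
E_p = 0, E_q = 0, F_p = 0, F_q = 0, G_p = 0, G_q = 0
E_qq = 0, F_pq = 0, G_pp = 0
The intrinsic route: Brioschi's K = (det M1 - det M2)/(EG - F^2)^2.
M1 = [[-E_qq/2 + F_pq - G_pp/2, E_p/2, F_p - E_q/2], [F_q - G_p/2, E, F], [G_q/2, F, G]] = [[0, 0, 0], [0, 9, 0], [0, 0, 49/9]]; det M1 = 0
M2 = [[0, E_q/2, G_p/2], [E_q/2, E, F], [G_p/2, F, G]] = [[0, 0, 0], [0, 9, 0], [0, 0, 49/9]]; det M2 = 0
det M1 - det M2 = 0; K = 0 / (49)^2 = 0

Answer: K = 0


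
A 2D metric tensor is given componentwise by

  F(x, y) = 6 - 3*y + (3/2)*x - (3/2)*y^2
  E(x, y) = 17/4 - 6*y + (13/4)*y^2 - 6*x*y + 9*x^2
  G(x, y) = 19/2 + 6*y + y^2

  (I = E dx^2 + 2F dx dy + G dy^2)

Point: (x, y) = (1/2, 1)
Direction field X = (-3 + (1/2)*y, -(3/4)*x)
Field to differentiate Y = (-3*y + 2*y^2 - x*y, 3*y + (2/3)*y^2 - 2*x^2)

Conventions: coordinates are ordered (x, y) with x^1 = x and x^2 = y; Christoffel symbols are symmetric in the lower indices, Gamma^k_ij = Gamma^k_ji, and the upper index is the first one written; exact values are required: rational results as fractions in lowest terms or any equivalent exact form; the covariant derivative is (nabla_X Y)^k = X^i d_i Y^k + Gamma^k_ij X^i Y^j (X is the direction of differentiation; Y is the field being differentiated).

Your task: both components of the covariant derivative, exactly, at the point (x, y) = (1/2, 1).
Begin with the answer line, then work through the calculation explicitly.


Answer: (nabla_X Y)^x = 93811/1872, (nabla_X Y)^y = -1751/624

E = 3/4, F = 9/4, G = 33/2 at the point
E_x = 3, E_y = -5/2, F_x = 3/2, F_y = -6, G_x = 0, G_y = 8
EG - F^2 = 117/16;  g^inv = (16/117) * [[33/2, -9/4], [-9/4, 3/4]]
first-kind symbols [ij,l] = (1/2)(d_i g_jl + d_j g_il - d_l g_ij): [xx,x] = E_x/2 = 3/2, [xx,y] = F_x - E_y/2 = 11/4, [xy,x] = E_y/2 = -5/4, [xy,y] = G_x/2 = 0, [yy,x] = F_y - G_x/2 = -6, [yy,y] = G_y/2 = 4
Gamma^x_ij = (G*[ij,x] - F*[ij,y])/(EG - F^2), Gamma^y_ij = (E*[ij,y] - F*[ij,x])/(EG - F^2)
Gamma_xxx = 33/13, Gamma_xxy = -110/39, Gamma_xyy = -192/13, Gamma_yxx = -7/39, Gamma_yxy = 5/13, Gamma_yyy = 88/39
X = (-5/2, -3/8), Y = (-3/2, 19/6) at the point


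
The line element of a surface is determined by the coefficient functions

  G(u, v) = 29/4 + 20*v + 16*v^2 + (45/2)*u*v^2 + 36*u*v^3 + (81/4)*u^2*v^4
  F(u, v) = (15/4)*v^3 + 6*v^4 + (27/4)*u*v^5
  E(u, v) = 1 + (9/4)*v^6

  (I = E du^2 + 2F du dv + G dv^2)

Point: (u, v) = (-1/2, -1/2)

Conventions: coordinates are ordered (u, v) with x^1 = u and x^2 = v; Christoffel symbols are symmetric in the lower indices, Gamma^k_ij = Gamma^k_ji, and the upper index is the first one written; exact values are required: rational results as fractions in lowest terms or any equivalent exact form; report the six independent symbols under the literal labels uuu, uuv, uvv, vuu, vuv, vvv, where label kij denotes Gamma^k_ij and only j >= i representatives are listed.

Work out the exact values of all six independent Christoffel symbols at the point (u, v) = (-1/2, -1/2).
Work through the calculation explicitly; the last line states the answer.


E = 265/256, F = 3/256, G = 257/256 at the point
E_u = 0, E_v = -27/64, F_u = -27/128, F_v = -159/128, G_u = -9/64, G_v = -25/32
EG - F^2 = 133/128;  g^inv = (128/133) * [[257/256, -3/256], [-3/256, 265/256]]
first-kind symbols [ij,l] = (1/2)(d_i g_jl + d_j g_il - d_l g_ij): [uu,u] = E_u/2 = 0, [uu,v] = F_u - E_v/2 = 0, [uv,u] = E_v/2 = -27/128, [uv,v] = G_u/2 = -9/128, [vv,u] = F_v - G_u/2 = -75/64, [vv,v] = G_v/2 = -25/64
Gamma^u_ij = (G*[ij,u] - F*[ij,v])/(EG - F^2), Gamma^v_ij = (E*[ij,v] - F*[ij,u])/(EG - F^2)

Answer: Gamma_uuu = 0, Gamma_uuv = -27/133, Gamma_uvv = -150/133, Gamma_vuu = 0, Gamma_vuv = -9/133, Gamma_vvv = -50/133


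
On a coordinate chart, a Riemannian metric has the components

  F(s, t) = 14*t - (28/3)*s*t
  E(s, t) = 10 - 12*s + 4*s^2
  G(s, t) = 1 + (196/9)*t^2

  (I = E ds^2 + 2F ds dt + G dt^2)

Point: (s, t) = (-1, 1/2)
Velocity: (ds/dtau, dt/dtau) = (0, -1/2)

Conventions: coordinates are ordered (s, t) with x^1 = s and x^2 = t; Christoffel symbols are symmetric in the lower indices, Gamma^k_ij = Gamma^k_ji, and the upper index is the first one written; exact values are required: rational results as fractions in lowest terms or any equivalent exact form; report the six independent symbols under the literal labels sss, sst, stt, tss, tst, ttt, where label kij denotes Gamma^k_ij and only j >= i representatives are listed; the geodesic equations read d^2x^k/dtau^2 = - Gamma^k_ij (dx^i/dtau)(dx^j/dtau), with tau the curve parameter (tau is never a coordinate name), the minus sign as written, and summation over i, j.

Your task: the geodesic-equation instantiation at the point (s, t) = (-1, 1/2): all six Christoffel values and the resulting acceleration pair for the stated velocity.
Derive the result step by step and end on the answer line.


E = 26, F = 35/3, G = 58/9 at the point
E_s = -20, E_t = 0, F_s = -14/3, F_t = 70/3, G_s = 0, G_t = 196/9
EG - F^2 = 283/9;  g^inv = (9/283) * [[58/9, -35/3], [-35/3, 26]]
first-kind symbols [ij,l] = (1/2)(d_i g_jl + d_j g_il - d_l g_ij): [ss,s] = E_s/2 = -10, [ss,t] = F_s - E_t/2 = -14/3, [st,s] = E_t/2 = 0, [st,t] = G_s/2 = 0, [tt,s] = F_t - G_s/2 = 70/3, [tt,t] = G_t/2 = 98/9
Gamma^s_ij = (G*[ij,s] - F*[ij,t])/(EG - F^2), Gamma^t_ij = (E*[ij,t] - F*[ij,s])/(EG - F^2)
Gamma_sss = -90/283, Gamma_sst = 0, Gamma_stt = 210/283, Gamma_tss = -42/283, Gamma_tst = 0, Gamma_ttt = 98/283
d^2s/dtau^2 = -(Gamma_sss*(0)^2 + 2*Gamma_sst*(0)*(-1/2) + Gamma_stt*(-1/2)^2) = -105/566
d^2t/dtau^2 = -(Gamma_tss*(0)^2 + 2*Gamma_tst*(0)*(-1/2) + Gamma_ttt*(-1/2)^2) = -49/566

Answer: Gamma_sss = -90/283, Gamma_sst = 0, Gamma_stt = 210/283, Gamma_tss = -42/283, Gamma_tst = 0, Gamma_ttt = 98/283; accelerations (d^2s/dtau^2, d^2t/dtau^2) = (-105/566, -49/566)


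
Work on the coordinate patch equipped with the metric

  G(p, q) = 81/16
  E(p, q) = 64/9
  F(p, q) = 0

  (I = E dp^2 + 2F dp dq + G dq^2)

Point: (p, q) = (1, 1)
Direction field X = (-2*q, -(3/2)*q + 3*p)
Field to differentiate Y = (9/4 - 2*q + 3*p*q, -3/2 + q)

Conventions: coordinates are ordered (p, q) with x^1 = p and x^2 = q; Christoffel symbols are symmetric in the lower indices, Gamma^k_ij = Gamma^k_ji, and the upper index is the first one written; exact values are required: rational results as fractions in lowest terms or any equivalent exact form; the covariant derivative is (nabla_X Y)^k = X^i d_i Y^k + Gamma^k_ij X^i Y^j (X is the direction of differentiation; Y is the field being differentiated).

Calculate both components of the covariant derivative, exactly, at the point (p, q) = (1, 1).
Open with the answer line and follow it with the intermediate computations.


Answer: (nabla_X Y)^p = -9/2, (nabla_X Y)^q = 3/2

E = 64/9, F = 0, G = 81/16 at the point
E_p = 0, E_q = 0, F_p = 0, F_q = 0, G_p = 0, G_q = 0
EG - F^2 = 36;  g^inv = (1/36) * [[81/16, 0], [0, 64/9]]
first-kind symbols [ij,l] = (1/2)(d_i g_jl + d_j g_il - d_l g_ij): [pp,p] = E_p/2 = 0, [pp,q] = F_p - E_q/2 = 0, [pq,p] = E_q/2 = 0, [pq,q] = G_p/2 = 0, [qq,p] = F_q - G_p/2 = 0, [qq,q] = G_q/2 = 0
Gamma^p_ij = (G*[ij,p] - F*[ij,q])/(EG - F^2), Gamma^q_ij = (E*[ij,q] - F*[ij,p])/(EG - F^2)
Gamma_ppp = 0, Gamma_ppq = 0, Gamma_pqq = 0, Gamma_qpp = 0, Gamma_qpq = 0, Gamma_qqq = 0
X = (-2, 3/2), Y = (13/4, -1/2) at the point


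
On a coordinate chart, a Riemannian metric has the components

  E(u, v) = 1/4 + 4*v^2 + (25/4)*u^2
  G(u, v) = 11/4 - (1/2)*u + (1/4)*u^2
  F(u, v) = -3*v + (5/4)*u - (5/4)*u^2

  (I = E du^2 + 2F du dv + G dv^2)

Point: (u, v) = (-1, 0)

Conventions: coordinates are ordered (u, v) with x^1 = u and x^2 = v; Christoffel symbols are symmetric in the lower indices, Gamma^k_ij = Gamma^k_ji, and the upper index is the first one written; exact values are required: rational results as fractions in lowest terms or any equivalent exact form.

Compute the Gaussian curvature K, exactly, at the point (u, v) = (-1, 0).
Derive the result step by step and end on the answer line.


E = 13/2, F = -5/2, G = 7/2, EG - F^2 = 33/2 at the point
E_u = -25/2, E_v = 0, F_u = 15/4, F_v = -3, G_u = -1, G_v = 0
E_vv = 8, F_uv = 0, G_uu = 1/2
Compute both Brioschi determinants and normalise by (EG - F^2)^2.
M1 = [[-E_vv/2 + F_uv - G_uu/2, E_u/2, F_u - E_v/2], [F_v - G_u/2, E, F], [G_v/2, F, G]] = [[-17/4, -25/4, 15/4], [-5/2, 13/2, -5/2], [0, -5/2, 7/2]]; det M1 = -811/8
M2 = [[0, E_v/2, G_u/2], [E_v/2, E, F], [G_u/2, F, G]] = [[0, 0, -1/2], [0, 13/2, -5/2], [-1/2, -5/2, 7/2]]; det M2 = -13/8
det M1 - det M2 = -399/4; K = -399/4 / (33/2)^2 = -133/363

Answer: K = -133/363


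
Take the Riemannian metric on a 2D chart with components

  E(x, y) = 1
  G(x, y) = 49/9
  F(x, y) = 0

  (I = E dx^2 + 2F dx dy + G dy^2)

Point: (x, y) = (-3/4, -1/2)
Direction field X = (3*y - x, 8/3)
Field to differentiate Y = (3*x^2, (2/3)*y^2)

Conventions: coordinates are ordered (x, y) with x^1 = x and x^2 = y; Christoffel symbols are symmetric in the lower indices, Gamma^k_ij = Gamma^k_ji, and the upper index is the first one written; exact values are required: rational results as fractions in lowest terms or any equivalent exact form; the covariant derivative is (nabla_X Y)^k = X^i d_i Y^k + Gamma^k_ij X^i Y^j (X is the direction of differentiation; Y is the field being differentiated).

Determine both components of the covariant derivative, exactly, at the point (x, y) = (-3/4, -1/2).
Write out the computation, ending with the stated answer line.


E = 1, F = 0, G = 49/9 at the point
E_x = 0, E_y = 0, F_x = 0, F_y = 0, G_x = 0, G_y = 0
EG - F^2 = 49/9;  g^inv = (9/49) * [[49/9, 0], [0, 1]]
first-kind symbols [ij,l] = (1/2)(d_i g_jl + d_j g_il - d_l g_ij): [xx,x] = E_x/2 = 0, [xx,y] = F_x - E_y/2 = 0, [xy,x] = E_y/2 = 0, [xy,y] = G_x/2 = 0, [yy,x] = F_y - G_x/2 = 0, [yy,y] = G_y/2 = 0
Gamma^x_ij = (G*[ij,x] - F*[ij,y])/(EG - F^2), Gamma^y_ij = (E*[ij,y] - F*[ij,x])/(EG - F^2)
Gamma_xxx = 0, Gamma_xxy = 0, Gamma_xyy = 0, Gamma_yxx = 0, Gamma_yxy = 0, Gamma_yyy = 0
X = (-3/4, 8/3), Y = (27/16, 1/6) at the point

Answer: (nabla_X Y)^x = 27/8, (nabla_X Y)^y = -16/9


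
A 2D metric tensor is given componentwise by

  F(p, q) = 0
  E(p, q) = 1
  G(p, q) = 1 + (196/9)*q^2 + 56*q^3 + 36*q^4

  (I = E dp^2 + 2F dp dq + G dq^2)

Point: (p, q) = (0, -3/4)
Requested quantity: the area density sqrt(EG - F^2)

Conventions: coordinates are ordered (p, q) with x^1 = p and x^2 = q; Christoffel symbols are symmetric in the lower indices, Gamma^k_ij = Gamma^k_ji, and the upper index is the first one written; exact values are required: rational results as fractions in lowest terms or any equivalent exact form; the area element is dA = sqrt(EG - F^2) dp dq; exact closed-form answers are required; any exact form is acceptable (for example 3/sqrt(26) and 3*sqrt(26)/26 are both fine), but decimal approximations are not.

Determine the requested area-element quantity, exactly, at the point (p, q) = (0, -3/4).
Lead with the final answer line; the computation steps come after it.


Answer: sqrt(EG - F^2) = sqrt(65)/8

E = 1, F = 0, G = 65/64; EG - F^2 = 65/64


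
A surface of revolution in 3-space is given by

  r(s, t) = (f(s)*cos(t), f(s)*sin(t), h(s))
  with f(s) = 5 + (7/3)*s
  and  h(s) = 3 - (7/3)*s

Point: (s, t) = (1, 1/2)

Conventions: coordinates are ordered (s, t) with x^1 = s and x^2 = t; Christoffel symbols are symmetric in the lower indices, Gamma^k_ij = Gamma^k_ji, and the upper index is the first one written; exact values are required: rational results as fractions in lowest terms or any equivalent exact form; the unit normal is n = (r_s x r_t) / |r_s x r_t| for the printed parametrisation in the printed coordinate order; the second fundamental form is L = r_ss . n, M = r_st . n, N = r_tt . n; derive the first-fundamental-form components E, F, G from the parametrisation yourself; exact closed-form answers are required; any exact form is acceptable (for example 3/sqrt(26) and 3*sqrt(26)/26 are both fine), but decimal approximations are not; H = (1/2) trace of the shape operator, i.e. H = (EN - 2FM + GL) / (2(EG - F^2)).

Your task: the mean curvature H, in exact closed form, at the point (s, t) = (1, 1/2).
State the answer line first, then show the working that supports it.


Answer: H = -3*sqrt(2)/88

f = 22/3, f' = 7/3, f'' = 0, h' = -7/3, h'' = 0
E = 98/9, F = 0, G = 484/9; answer radicand W^2 = 98/9
unnormalised second-form numerators: l = 0, m = 0, n = -154/9; L = l/sqrt(98/9), and similarly M = m/sqrt(W^2), N = n/sqrt(W^2)
H = (E*n - 2*F*m + G*l) / (2*(EG - F^2)*sqrt(W^2)); E*n - 2*F*m + G*l = -15092/81, EG - F^2 = 47432/81, so H = (-7/44)/sqrt(98/9)


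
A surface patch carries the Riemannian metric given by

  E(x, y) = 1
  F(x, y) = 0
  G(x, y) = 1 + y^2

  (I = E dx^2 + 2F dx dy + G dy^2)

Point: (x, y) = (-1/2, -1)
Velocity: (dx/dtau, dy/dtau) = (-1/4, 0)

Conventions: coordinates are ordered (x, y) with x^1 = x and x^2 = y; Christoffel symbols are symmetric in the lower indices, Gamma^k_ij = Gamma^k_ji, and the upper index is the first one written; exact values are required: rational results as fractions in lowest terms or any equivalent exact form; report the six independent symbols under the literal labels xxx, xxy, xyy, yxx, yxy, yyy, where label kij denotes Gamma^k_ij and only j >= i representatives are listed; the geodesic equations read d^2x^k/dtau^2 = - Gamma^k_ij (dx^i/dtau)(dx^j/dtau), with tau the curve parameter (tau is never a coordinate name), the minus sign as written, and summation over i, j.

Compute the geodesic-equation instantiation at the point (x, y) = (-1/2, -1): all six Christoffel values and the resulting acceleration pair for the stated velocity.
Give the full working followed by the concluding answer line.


E = 1, F = 0, G = 2 at the point
E_x = 0, E_y = 0, F_x = 0, F_y = 0, G_x = 0, G_y = -2
EG - F^2 = 2;  g^inv = (1/2) * [[2, 0], [0, 1]]
first-kind symbols [ij,l] = (1/2)(d_i g_jl + d_j g_il - d_l g_ij): [xx,x] = E_x/2 = 0, [xx,y] = F_x - E_y/2 = 0, [xy,x] = E_y/2 = 0, [xy,y] = G_x/2 = 0, [yy,x] = F_y - G_x/2 = 0, [yy,y] = G_y/2 = -1
Gamma^x_ij = (G*[ij,x] - F*[ij,y])/(EG - F^2), Gamma^y_ij = (E*[ij,y] - F*[ij,x])/(EG - F^2)
Gamma_xxx = 0, Gamma_xxy = 0, Gamma_xyy = 0, Gamma_yxx = 0, Gamma_yxy = 0, Gamma_yyy = -1/2
d^2x/dtau^2 = -(Gamma_xxx*(-1/4)^2 + 2*Gamma_xxy*(-1/4)*(0) + Gamma_xyy*(0)^2) = 0
d^2y/dtau^2 = -(Gamma_yxx*(-1/4)^2 + 2*Gamma_yxy*(-1/4)*(0) + Gamma_yyy*(0)^2) = 0

Answer: Gamma_xxx = 0, Gamma_xxy = 0, Gamma_xyy = 0, Gamma_yxx = 0, Gamma_yxy = 0, Gamma_yyy = -1/2; accelerations (d^2x/dtau^2, d^2y/dtau^2) = (0, 0)


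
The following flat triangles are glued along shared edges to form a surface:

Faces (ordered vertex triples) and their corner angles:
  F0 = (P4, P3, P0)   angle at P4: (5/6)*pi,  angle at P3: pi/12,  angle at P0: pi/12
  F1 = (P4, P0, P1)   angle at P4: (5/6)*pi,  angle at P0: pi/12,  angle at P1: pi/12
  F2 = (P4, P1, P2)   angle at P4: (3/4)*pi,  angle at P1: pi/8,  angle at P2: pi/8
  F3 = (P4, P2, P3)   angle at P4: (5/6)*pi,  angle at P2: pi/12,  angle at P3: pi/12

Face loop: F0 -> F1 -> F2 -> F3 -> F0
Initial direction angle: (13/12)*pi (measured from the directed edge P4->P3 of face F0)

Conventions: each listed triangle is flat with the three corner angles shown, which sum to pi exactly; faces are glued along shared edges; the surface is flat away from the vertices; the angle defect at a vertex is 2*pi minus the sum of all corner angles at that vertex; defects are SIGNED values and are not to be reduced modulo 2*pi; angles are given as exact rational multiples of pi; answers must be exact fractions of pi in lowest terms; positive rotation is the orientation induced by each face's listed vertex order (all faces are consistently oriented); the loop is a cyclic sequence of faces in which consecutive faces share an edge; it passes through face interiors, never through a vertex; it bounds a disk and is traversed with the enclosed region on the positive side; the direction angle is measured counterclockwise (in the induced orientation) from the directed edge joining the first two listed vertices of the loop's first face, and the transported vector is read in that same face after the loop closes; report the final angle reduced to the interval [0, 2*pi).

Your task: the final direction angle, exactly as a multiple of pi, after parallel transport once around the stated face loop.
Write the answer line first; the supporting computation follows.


Answer: final direction angle = (11/6)*pi

enclosed vertex P4: corner angles sum to (13/4)*pi, defect = 2*pi - (13/4)*pi = (-5/4)*pi
summing the enclosed defects onto the initial angle, mod 2*pi in the induced orientation:
final angle = (13/12)*pi - (5/4)*pi = (11/6)*pi (mod 2*pi)


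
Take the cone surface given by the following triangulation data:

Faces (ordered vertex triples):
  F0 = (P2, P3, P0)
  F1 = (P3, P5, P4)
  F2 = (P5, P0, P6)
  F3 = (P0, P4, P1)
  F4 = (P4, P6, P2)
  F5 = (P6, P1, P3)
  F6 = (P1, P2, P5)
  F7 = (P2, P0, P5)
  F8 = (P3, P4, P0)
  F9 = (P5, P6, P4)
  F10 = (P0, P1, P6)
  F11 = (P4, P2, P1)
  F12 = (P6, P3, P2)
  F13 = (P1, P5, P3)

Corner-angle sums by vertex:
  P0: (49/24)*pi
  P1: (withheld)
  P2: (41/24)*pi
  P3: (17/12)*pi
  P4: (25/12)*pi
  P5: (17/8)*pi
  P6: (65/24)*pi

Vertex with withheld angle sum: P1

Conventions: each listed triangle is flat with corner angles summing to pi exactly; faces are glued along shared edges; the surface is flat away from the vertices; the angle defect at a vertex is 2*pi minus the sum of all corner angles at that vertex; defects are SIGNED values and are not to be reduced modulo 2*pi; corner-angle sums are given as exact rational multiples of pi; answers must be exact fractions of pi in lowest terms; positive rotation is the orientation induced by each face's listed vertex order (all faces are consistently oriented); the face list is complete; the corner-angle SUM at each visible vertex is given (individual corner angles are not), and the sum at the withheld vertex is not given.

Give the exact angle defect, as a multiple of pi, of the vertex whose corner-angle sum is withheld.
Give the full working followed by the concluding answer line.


V = 7, E = 21, F = 14; chi = V - E + F = 0
Gauss-Bonnet: total defect = 2*pi*chi = 0; visible defects sum to -pi/12

Answer: defect(P1) = pi/12


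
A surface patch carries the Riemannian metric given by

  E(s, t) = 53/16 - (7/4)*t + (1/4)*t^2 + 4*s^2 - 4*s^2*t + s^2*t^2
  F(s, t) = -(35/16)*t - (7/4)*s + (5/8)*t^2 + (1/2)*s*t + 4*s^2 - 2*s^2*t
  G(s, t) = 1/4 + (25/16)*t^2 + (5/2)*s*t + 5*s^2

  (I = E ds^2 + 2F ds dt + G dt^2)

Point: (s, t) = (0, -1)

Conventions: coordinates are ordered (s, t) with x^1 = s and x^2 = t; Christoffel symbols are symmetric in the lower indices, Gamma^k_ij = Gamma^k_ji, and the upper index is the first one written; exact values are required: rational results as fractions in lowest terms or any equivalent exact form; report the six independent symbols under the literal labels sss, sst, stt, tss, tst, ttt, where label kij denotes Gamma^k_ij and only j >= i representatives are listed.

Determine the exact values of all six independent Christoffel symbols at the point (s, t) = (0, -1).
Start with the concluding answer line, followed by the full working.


Answer: Gamma_sss = 81/44, Gamma_sst = 189/220, Gamma_stt = 1/4, Gamma_tss = -153/44, Gamma_tst = -89/44, Gamma_ttt = -5/4

E = 85/16, F = 45/16, G = 29/16 at the point
E_s = 0, E_t = -9/4, F_s = -9/4, F_t = -55/16, G_s = -5/2, G_t = -25/8
EG - F^2 = 55/32;  g^inv = (32/55) * [[29/16, -45/16], [-45/16, 85/16]]
first-kind symbols [ij,l] = (1/2)(d_i g_jl + d_j g_il - d_l g_ij): [ss,s] = E_s/2 = 0, [ss,t] = F_s - E_t/2 = -9/8, [st,s] = E_t/2 = -9/8, [st,t] = G_s/2 = -5/4, [tt,s] = F_t - G_s/2 = -35/16, [tt,t] = G_t/2 = -25/16
Gamma^s_ij = (G*[ij,s] - F*[ij,t])/(EG - F^2), Gamma^t_ij = (E*[ij,t] - F*[ij,s])/(EG - F^2)
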